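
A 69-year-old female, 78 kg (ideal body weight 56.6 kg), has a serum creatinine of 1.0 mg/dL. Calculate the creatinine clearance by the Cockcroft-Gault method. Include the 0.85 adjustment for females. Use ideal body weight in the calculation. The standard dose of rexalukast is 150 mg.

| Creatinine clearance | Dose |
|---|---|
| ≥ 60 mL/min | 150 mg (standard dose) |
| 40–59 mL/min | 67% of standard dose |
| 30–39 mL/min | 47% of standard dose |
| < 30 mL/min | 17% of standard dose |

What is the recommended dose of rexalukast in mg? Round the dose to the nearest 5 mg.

CrCl = (140 − 69) × 56.6 / (72 × 1) × 0.85 = 4018.6 / 72.00 × 0.85 ≈ 47.4 mL/min
CrCl ≈ 47 mL/min → bracket 40–59 mL/min.
67% of 150 mg = 100.5 mg → 100 mg

100 mg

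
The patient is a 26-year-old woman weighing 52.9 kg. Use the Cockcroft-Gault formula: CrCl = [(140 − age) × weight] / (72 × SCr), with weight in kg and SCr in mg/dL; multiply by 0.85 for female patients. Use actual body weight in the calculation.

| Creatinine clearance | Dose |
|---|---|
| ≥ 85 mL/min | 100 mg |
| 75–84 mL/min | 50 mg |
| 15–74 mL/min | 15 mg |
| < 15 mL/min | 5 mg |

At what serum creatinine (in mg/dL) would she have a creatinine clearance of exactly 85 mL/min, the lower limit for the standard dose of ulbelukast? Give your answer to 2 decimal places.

Standard dose requires CrCl ≥ 85 mL/min.
Set (140 − 26) × 52.9 × 0.85 / (72 × SCr) = 85
SCr = (140 − 26) × 52.9 × 0.85 / (72 × 85) = 0.838 mg/dL

0.84 mg/dL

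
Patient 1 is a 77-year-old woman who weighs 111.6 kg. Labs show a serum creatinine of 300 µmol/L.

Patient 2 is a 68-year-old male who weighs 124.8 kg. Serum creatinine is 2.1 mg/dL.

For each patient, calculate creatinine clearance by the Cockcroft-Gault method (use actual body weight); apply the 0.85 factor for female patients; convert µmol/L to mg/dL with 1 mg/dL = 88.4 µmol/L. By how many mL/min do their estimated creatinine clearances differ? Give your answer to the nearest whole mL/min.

Patient 1: SCr = 300 / 88.4 = 3.394 mg/dL
Patient 1: CrCl = (140 − 77) × 111.6 / (72 × 3.394) × 0.85 = 7030.8 / 244.37 × 0.85 ≈ 24.5 mL/min
Patient 2: CrCl = (140 − 68) × 124.8 / (72 × 2.1) = 8985.6 / 151.20 ≈ 59.4 mL/min
|24.5 − 59.4| = 34.9 mL/min

35 mL/min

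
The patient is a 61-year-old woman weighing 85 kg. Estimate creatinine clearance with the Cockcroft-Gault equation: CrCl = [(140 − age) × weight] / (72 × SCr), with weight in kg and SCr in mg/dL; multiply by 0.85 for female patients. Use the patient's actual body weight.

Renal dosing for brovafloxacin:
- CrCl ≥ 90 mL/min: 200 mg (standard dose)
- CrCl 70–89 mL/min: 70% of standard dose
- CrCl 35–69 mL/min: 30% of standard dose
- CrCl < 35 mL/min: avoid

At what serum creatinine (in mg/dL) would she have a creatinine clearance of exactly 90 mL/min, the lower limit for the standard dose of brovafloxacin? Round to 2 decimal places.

Standard dose requires CrCl ≥ 90 mL/min.
Set (140 − 61) × 85 × 0.85 / (72 × SCr) = 90
SCr = (140 − 61) × 85 × 0.85 / (72 × 90) = 0.881 mg/dL

0.88 mg/dL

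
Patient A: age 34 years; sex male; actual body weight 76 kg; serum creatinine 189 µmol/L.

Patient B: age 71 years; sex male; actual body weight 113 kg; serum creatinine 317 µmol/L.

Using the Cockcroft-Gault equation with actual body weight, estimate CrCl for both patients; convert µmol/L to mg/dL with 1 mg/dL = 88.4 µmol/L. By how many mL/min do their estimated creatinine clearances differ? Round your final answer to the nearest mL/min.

22 mL/min

Patient A: SCr = 189 / 88.4 = 2.138 mg/dL
Patient A: CrCl = (140 − 34) × 76 / (72 × 2.138) = 8056.0 / 153.94 ≈ 52.3 mL/min
Patient B: SCr = 317 / 88.4 = 3.586 mg/dL
Patient B: CrCl = (140 − 71) × 113 / (72 × 3.586) = 7797.0 / 258.19 ≈ 30.2 mL/min
|52.3 − 30.2| = 22.1 mL/min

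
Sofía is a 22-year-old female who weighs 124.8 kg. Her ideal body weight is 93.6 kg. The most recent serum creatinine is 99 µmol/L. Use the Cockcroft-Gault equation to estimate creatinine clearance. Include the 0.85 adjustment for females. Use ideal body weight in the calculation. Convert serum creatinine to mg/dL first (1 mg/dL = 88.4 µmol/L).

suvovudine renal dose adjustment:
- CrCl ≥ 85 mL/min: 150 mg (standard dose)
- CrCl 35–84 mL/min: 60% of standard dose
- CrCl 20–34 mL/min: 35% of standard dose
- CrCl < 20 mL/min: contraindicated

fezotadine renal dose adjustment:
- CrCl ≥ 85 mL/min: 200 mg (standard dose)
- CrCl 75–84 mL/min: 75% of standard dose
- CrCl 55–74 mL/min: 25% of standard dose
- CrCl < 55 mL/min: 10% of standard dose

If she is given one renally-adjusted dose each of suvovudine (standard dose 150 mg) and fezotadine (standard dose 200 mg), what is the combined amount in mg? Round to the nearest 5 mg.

SCr = 99 / 88.4 = 1.12 mg/dL
CrCl = (140 − 22) × 93.6 / (72 × 1.12) × 0.85 = 11044.8 / 80.64 × 0.85 ≈ 116.4 mL/min
CrCl ≈ 116 mL/min.
suvovudine: ≥ 85 mL/min → 100% of 150 mg = 150 mg.
fezotadine: ≥ 85 mL/min → 100% of 200 mg = 200 mg.
Total = 150 + 200 = 350 mg.

350 mg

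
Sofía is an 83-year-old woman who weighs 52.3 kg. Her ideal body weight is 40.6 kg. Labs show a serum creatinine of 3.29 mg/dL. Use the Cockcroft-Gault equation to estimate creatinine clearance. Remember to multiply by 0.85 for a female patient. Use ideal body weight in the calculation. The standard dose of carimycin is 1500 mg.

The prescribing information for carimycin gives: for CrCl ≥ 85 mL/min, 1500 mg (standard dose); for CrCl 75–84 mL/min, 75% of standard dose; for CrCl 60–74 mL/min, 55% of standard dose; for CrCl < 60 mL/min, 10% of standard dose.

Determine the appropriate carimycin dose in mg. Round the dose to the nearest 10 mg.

CrCl = (140 − 83) × 40.6 / (72 × 3.29) × 0.85 = 2314.2 / 236.88 × 0.85 ≈ 8.3 mL/min
CrCl ≈ 8 mL/min → bracket < 60 mL/min.
10% of 1500 mg = 150 mg

150 mg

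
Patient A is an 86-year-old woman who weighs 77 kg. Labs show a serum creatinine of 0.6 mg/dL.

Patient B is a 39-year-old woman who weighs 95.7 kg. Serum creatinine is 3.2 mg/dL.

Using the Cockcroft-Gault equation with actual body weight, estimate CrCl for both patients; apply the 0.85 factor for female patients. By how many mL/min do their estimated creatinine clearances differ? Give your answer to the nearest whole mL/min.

46 mL/min

Patient A: CrCl = (140 − 86) × 77 / (72 × 0.6) × 0.85 = 4158.0 / 43.20 × 0.85 ≈ 81.8 mL/min
Patient B: CrCl = (140 − 39) × 95.7 / (72 × 3.2) × 0.85 = 9665.7 / 230.40 × 0.85 ≈ 35.7 mL/min
|81.8 − 35.7| = 46.1 mL/min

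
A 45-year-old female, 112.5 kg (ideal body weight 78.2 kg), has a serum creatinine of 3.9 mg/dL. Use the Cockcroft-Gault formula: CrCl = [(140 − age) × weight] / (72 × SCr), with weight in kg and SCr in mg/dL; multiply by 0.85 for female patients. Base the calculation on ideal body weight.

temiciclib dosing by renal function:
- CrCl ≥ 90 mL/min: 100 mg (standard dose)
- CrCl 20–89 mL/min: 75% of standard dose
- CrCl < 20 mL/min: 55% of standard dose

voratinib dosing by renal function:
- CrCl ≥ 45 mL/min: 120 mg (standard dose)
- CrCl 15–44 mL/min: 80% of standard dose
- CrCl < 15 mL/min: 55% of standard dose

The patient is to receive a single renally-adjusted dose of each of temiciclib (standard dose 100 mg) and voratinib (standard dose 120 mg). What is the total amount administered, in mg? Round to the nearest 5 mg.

170 mg

CrCl = (140 − 45) × 78.2 / (72 × 3.9) × 0.85 = 7429.0 / 280.80 × 0.85 ≈ 22.5 mL/min
CrCl ≈ 22 mL/min.
temiciclib: 20–89 mL/min → 75% of 100 mg = 75 mg.
voratinib: 15–44 mL/min → 80% of 120 mg = 96 mg.
Total = 75 + 96 = 171 mg.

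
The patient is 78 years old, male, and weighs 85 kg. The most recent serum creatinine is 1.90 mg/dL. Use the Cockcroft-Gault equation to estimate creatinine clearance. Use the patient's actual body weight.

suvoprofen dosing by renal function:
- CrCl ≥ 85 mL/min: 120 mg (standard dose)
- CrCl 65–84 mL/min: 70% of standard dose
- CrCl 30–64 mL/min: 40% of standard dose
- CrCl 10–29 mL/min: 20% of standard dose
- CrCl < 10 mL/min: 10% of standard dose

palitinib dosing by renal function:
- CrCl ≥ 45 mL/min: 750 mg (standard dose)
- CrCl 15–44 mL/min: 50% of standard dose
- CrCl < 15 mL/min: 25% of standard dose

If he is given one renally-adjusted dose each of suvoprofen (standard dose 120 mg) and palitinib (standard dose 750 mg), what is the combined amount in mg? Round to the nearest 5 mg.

425 mg

CrCl = (140 − 78) × 85 / (72 × 1.9) = 5270.0 / 136.80 ≈ 38.5 mL/min
CrCl ≈ 39 mL/min.
suvoprofen: 30–64 mL/min → 40% of 120 mg = 48 mg.
palitinib: 15–44 mL/min → 50% of 750 mg = 375 mg.
Total = 48 + 375 = 423 mg.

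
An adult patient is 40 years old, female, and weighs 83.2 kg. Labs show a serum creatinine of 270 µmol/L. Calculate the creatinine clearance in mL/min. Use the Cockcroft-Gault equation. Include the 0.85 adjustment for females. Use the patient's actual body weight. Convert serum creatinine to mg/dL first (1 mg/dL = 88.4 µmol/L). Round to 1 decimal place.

32.2 mL/min

SCr = 270 / 88.4 = 3.054 mg/dL
CrCl = (140 − 40) × 83.2 / (72 × 3.054) × 0.85 = 8320.0 / 219.89 × 0.85 ≈ 32.2 mL/min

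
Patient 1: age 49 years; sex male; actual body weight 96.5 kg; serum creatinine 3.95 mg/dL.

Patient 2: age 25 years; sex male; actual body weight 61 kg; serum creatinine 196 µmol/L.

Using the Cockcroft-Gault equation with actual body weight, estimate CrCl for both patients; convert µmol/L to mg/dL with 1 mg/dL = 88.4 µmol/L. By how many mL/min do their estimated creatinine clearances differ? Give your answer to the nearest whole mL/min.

Patient 1: CrCl = (140 − 49) × 96.5 / (72 × 3.95) = 8781.5 / 284.40 ≈ 30.9 mL/min
Patient 2: SCr = 196 / 88.4 = 2.217 mg/dL
Patient 2: CrCl = (140 − 25) × 61 / (72 × 2.217) = 7015.0 / 159.62 ≈ 43.9 mL/min
|30.9 − 43.9| = 13.0 mL/min

13 mL/min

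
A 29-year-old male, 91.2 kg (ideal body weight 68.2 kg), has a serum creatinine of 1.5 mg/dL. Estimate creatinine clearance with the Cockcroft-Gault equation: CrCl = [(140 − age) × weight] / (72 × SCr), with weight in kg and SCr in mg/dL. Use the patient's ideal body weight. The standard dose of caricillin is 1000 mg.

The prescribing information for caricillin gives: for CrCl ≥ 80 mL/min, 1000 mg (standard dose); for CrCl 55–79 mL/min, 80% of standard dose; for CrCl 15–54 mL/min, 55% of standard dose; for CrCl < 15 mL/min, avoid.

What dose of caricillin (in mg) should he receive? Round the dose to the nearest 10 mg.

CrCl = (140 − 29) × 68.2 / (72 × 1.5) = 7570.2 / 108.00 ≈ 70.1 mL/min
CrCl ≈ 70 mL/min → bracket 55–79 mL/min.
80% of 1000 mg = 800 mg

800 mg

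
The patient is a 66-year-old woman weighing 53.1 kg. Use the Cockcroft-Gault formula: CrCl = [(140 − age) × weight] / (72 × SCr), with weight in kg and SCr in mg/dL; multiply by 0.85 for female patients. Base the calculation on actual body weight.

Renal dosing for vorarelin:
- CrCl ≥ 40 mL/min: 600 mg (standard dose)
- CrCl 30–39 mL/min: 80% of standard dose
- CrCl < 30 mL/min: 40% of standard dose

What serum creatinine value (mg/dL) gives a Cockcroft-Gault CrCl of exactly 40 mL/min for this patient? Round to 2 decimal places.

Standard dose requires CrCl ≥ 40 mL/min.
Set (140 − 66) × 53.1 × 0.85 / (72 × SCr) = 40
SCr = (140 − 66) × 53.1 × 0.85 / (72 × 40) = 1.160 mg/dL

1.16 mg/dL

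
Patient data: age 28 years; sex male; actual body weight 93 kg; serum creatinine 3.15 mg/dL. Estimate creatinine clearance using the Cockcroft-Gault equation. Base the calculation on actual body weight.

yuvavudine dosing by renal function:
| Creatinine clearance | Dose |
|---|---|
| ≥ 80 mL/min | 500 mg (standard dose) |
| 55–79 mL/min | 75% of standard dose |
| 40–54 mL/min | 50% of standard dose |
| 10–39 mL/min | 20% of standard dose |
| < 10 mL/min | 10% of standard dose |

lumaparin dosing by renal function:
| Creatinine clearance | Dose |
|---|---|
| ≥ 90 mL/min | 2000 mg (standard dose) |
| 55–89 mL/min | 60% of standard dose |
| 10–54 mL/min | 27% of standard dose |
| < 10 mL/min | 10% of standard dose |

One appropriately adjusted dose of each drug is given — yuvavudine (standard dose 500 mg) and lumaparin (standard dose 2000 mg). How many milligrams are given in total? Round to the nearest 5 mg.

CrCl = (140 − 28) × 93 / (72 × 3.15) = 10416.0 / 226.80 ≈ 45.9 mL/min
CrCl ≈ 46 mL/min.
yuvavudine: 40–54 mL/min → 50% of 500 mg = 250 mg.
lumaparin: 10–54 mL/min → 27% of 2000 mg = 540 mg.
Total = 250 + 540 = 790 mg.

790 mg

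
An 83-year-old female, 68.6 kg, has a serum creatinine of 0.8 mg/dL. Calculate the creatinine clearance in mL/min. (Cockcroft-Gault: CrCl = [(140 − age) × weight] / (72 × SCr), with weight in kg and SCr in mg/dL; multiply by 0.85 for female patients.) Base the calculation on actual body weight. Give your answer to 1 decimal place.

CrCl = (140 − 83) × 68.6 / (72 × 0.8) × 0.85 = 3910.2 / 57.60 × 0.85 ≈ 57.7 mL/min

57.7 mL/min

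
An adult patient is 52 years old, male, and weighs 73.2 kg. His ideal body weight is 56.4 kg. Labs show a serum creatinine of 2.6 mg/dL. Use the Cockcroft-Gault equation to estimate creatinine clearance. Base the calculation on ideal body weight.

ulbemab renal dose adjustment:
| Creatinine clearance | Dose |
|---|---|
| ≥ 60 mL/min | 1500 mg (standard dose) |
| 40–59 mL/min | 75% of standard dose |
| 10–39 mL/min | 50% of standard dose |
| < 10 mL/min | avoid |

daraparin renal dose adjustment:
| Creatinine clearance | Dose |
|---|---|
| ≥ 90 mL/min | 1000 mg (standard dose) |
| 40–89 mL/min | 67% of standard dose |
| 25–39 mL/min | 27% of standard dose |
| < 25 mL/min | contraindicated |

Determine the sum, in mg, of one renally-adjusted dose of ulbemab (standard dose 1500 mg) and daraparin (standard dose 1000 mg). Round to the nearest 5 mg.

CrCl = (140 − 52) × 56.4 / (72 × 2.6) = 4963.2 / 187.20 ≈ 26.5 mL/min
CrCl ≈ 27 mL/min.
ulbemab: 10–39 mL/min → 50% of 1500 mg = 750 mg.
daraparin: 25–39 mL/min → 27% of 1000 mg = 270 mg.
Total = 750 + 270 = 1020 mg.

1020 mg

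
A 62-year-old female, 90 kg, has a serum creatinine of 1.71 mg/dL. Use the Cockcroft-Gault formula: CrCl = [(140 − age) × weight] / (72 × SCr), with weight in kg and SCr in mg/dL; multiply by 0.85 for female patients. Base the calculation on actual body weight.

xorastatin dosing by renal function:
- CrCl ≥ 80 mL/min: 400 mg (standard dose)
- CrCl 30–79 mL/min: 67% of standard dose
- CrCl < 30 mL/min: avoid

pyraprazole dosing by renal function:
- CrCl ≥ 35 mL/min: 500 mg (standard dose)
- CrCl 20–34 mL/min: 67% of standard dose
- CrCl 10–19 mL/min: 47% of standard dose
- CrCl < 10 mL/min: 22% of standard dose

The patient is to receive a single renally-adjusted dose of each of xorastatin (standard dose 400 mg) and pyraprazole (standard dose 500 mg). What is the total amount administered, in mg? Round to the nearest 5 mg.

CrCl = (140 − 62) × 90 / (72 × 1.71) × 0.85 = 7020.0 / 123.12 × 0.85 ≈ 48.5 mL/min
CrCl ≈ 48 mL/min.
xorastatin: 30–79 mL/min → 67% of 400 mg = 268 mg.
pyraprazole: ≥ 35 mL/min → 100% of 500 mg = 500 mg.
Total = 268 + 500 = 768 mg.

770 mg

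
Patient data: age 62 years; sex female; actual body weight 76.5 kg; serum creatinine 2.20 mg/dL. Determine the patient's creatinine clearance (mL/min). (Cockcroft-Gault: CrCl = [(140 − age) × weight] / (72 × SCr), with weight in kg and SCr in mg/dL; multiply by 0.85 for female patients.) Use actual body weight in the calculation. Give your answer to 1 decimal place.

CrCl = (140 − 62) × 76.5 / (72 × 2.2) × 0.85 = 5967.0 / 158.40 × 0.85 ≈ 32.0 mL/min

32.0 mL/min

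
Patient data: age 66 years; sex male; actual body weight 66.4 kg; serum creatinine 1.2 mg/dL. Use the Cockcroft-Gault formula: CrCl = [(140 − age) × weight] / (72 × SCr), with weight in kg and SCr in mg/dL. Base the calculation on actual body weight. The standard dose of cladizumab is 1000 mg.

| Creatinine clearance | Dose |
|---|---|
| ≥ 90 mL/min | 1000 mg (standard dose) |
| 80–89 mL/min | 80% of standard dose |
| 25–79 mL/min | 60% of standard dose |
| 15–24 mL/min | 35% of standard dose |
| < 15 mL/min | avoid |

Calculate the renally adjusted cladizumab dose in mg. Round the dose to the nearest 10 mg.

CrCl = (140 − 66) × 66.4 / (72 × 1.2) = 4913.6 / 86.40 ≈ 56.9 mL/min
CrCl ≈ 57 mL/min → bracket 25–79 mL/min.
60% of 1000 mg = 600 mg

600 mg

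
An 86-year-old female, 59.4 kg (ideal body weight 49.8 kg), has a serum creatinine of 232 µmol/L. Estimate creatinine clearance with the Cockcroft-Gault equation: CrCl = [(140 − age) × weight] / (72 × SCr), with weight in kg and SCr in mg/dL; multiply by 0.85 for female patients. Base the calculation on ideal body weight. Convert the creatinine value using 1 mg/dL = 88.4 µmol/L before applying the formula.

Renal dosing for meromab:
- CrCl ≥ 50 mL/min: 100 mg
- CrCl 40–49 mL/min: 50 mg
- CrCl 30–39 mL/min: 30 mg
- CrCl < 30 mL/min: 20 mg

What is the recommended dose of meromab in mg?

SCr = 232 / 88.4 = 2.624 mg/dL
CrCl = (140 − 86) × 49.8 / (72 × 2.624) × 0.85 = 2689.2 / 188.93 × 0.85 ≈ 12.1 mL/min
CrCl ≈ 12 mL/min → bracket < 30 mL/min.
Dose for this bracket: 20 mg.

20 mg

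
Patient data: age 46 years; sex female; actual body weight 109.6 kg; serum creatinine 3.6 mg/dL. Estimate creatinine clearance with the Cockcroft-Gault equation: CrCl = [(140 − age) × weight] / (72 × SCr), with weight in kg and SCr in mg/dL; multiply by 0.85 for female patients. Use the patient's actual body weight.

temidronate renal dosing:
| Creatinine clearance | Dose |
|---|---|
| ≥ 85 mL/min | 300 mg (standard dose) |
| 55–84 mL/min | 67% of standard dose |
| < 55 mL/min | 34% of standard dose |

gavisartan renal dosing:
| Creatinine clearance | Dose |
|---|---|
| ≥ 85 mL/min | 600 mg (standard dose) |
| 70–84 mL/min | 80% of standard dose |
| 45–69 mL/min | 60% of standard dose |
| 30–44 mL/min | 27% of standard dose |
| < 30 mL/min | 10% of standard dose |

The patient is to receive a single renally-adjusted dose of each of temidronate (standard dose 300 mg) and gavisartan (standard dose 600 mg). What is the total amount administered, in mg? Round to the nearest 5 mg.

CrCl = (140 − 46) × 109.6 / (72 × 3.6) × 0.85 = 10302.4 / 259.20 × 0.85 ≈ 33.8 mL/min
CrCl ≈ 34 mL/min.
temidronate: < 55 mL/min → 34% of 300 mg = 102 mg.
gavisartan: 30–44 mL/min → 27% of 600 mg = 162 mg.
Total = 102 + 162 = 264 mg.

265 mg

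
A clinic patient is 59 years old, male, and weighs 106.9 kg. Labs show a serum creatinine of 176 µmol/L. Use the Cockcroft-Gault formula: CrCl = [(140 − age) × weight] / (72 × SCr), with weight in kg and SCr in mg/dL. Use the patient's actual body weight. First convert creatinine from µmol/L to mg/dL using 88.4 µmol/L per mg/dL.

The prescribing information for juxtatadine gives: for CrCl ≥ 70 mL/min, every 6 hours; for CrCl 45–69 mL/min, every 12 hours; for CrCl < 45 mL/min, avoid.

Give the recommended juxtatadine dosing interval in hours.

every 12 hours

SCr = 176 / 88.4 = 1.991 mg/dL
CrCl = (140 − 59) × 106.9 / (72 × 1.991) = 8658.9 / 143.35 ≈ 60.4 mL/min
CrCl ≈ 60 mL/min → bracket 45–69 mL/min → every 12 hours.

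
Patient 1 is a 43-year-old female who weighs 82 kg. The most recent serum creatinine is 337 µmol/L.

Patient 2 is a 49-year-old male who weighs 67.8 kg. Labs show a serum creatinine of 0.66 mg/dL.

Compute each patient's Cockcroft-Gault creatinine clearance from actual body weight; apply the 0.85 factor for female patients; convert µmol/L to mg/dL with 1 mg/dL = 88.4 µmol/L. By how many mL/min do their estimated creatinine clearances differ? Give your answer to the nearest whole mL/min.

Patient 1: SCr = 337 / 88.4 = 3.812 mg/dL
Patient 1: CrCl = (140 − 43) × 82 / (72 × 3.812) × 0.85 = 7954.0 / 274.46 × 0.85 ≈ 24.6 mL/min
Patient 2: CrCl = (140 − 49) × 67.8 / (72 × 0.66) = 6169.8 / 47.52 ≈ 129.8 mL/min
|24.6 − 129.8| = 105.2 mL/min

105 mL/min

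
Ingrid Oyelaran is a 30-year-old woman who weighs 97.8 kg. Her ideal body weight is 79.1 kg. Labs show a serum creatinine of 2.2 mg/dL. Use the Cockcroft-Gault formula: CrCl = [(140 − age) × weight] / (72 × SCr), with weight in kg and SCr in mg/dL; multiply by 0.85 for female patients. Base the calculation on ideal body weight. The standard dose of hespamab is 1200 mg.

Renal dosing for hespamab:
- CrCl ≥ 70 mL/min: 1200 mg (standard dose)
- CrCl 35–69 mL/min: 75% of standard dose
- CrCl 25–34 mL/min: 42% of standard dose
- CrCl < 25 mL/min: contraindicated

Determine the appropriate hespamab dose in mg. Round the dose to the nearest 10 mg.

CrCl = (140 − 30) × 79.1 / (72 × 2.2) × 0.85 = 8701.0 / 158.40 × 0.85 ≈ 46.7 mL/min
CrCl ≈ 47 mL/min → bracket 35–69 mL/min.
75% of 1200 mg = 900 mg

900 mg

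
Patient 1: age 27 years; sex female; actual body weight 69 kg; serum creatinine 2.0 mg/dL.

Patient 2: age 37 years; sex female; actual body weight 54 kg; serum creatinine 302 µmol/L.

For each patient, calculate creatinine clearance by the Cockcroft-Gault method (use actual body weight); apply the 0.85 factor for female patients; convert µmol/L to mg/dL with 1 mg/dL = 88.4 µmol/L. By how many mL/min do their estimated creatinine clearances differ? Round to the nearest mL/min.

Patient 1: CrCl = (140 − 27) × 69 / (72 × 2) × 0.85 = 7797.0 / 144.00 × 0.85 ≈ 46.0 mL/min
Patient 2: SCr = 302 / 88.4 = 3.416 mg/dL
Patient 2: CrCl = (140 − 37) × 54 / (72 × 3.416) × 0.85 = 5562.0 / 245.95 × 0.85 ≈ 19.2 mL/min
|46.0 − 19.2| = 26.8 mL/min

27 mL/min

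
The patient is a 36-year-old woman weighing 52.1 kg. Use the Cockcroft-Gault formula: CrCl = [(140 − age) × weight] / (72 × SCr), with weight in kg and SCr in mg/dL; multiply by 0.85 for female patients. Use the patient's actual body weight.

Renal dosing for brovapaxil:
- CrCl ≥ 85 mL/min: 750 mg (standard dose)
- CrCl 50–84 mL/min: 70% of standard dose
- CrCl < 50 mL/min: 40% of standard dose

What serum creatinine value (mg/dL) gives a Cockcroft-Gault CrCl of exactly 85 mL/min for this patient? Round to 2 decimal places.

0.75 mg/dL

Standard dose requires CrCl ≥ 85 mL/min.
Set (140 − 36) × 52.1 × 0.85 / (72 × SCr) = 85
SCr = (140 − 36) × 52.1 × 0.85 / (72 × 85) = 0.753 mg/dL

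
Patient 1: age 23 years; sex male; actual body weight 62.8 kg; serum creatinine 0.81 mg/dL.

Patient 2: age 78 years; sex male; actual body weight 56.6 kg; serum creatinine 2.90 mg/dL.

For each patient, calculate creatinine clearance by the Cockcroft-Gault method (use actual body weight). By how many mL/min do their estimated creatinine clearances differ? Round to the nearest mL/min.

Patient 1: CrCl = (140 − 23) × 62.8 / (72 × 0.81) = 7347.6 / 58.32 ≈ 126.0 mL/min
Patient 2: CrCl = (140 − 78) × 56.6 / (72 × 2.9) = 3509.2 / 208.80 ≈ 16.8 mL/min
|126.0 − 16.8| = 109.2 mL/min

109 mL/min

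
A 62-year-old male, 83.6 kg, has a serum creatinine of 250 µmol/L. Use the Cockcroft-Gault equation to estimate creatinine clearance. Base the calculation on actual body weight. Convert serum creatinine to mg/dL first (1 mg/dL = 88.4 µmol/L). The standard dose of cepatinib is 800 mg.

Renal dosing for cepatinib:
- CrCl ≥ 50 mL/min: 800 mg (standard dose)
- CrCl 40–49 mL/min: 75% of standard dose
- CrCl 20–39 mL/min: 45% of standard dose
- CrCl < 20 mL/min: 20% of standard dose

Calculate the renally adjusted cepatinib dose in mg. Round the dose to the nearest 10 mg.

SCr = 250 / 88.4 = 2.828 mg/dL
CrCl = (140 − 62) × 83.6 / (72 × 2.828) = 6520.8 / 203.62 ≈ 32.0 mL/min
CrCl ≈ 32 mL/min → bracket 20–39 mL/min.
45% of 800 mg = 360 mg

360 mg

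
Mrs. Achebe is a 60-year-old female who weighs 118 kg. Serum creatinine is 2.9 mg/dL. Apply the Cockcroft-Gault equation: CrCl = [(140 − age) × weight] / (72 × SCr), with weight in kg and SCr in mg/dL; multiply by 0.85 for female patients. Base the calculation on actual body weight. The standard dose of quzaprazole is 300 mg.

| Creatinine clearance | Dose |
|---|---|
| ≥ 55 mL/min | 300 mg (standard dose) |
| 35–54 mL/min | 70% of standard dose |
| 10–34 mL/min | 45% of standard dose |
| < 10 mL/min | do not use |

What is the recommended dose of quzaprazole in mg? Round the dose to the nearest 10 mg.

CrCl = (140 − 60) × 118 / (72 × 2.9) × 0.85 = 9440.0 / 208.80 × 0.85 ≈ 38.4 mL/min
CrCl ≈ 38 mL/min → bracket 35–54 mL/min.
70% of 300 mg = 210 mg

210 mg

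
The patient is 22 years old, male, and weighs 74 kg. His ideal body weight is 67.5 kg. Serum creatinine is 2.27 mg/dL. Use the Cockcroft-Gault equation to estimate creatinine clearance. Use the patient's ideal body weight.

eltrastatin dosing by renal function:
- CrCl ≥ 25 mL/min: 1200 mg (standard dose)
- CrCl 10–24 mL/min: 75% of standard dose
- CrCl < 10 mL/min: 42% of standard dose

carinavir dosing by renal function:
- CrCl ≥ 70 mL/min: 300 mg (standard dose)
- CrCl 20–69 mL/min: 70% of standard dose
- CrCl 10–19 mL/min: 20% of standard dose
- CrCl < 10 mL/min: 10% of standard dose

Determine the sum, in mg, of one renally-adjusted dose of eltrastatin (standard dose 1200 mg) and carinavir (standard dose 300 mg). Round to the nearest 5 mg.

1410 mg

CrCl = (140 − 22) × 67.5 / (72 × 2.27) = 7965.0 / 163.44 ≈ 48.7 mL/min
CrCl ≈ 49 mL/min.
eltrastatin: ≥ 25 mL/min → 100% of 1200 mg = 1200 mg.
carinavir: 20–69 mL/min → 70% of 300 mg = 210 mg.
Total = 1200 + 210 = 1410 mg.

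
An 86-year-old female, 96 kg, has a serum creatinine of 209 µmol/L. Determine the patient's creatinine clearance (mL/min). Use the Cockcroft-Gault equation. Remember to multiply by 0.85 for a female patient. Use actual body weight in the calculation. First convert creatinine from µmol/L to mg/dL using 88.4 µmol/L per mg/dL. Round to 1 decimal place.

25.9 mL/min

SCr = 209 / 88.4 = 2.364 mg/dL
CrCl = (140 − 86) × 96 / (72 × 2.364) × 0.85 = 5184.0 / 170.21 × 0.85 ≈ 25.9 mL/min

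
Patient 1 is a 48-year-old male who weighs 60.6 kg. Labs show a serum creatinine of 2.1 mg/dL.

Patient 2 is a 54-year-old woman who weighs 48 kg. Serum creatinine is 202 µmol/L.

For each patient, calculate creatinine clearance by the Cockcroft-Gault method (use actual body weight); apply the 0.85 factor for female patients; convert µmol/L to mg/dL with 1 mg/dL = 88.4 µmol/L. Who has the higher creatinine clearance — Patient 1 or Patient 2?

Patient 1

Patient 1: CrCl = (140 − 48) × 60.6 / (72 × 2.1) = 5575.2 / 151.20 ≈ 36.9 mL/min
Patient 2: SCr = 202 / 88.4 = 2.285 mg/dL
Patient 2: CrCl = (140 − 54) × 48 / (72 × 2.285) × 0.85 = 4128.0 / 164.52 × 0.85 ≈ 21.3 mL/min
36.9 vs 21.3 mL/min → Patient 1 is higher.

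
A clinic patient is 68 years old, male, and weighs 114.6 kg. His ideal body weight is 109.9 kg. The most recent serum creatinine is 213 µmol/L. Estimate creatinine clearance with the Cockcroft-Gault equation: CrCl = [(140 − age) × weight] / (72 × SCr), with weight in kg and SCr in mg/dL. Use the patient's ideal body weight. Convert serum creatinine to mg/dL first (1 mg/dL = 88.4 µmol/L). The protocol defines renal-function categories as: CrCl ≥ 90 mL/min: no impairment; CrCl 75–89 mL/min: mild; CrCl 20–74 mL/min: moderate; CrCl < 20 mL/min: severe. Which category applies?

SCr = 213 / 88.4 = 2.41 mg/dL
CrCl = (140 − 68) × 109.9 / (72 × 2.41) = 7912.8 / 173.52 ≈ 45.6 mL/min
46 mL/min falls in the 'moderate' range.

moderate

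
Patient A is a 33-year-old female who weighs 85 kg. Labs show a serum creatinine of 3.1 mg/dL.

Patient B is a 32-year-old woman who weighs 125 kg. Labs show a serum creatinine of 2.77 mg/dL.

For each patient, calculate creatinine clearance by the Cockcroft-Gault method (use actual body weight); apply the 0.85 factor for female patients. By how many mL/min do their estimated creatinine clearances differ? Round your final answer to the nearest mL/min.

23 mL/min

Patient A: CrCl = (140 − 33) × 85 / (72 × 3.1) × 0.85 = 9095.0 / 223.20 × 0.85 ≈ 34.6 mL/min
Patient B: CrCl = (140 − 32) × 125 / (72 × 2.77) × 0.85 = 13500.0 / 199.44 × 0.85 ≈ 57.5 mL/min
|34.6 − 57.5| = 22.9 mL/min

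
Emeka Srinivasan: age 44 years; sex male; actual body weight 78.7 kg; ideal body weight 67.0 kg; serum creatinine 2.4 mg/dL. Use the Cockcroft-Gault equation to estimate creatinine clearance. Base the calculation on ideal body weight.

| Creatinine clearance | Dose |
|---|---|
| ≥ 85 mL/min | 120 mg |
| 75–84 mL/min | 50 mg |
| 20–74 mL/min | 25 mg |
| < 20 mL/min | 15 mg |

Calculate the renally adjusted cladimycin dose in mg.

CrCl = (140 − 44) × 67 / (72 × 2.4) = 6432.0 / 172.80 ≈ 37.2 mL/min
CrCl ≈ 37 mL/min → bracket 20–74 mL/min.
Dose for this bracket: 25 mg.

25 mg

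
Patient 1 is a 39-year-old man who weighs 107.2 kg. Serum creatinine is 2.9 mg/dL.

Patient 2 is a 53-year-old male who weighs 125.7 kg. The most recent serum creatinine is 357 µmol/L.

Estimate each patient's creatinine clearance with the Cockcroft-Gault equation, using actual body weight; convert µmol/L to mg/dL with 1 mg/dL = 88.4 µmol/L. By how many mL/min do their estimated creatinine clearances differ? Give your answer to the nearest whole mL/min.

Patient 1: CrCl = (140 − 39) × 107.2 / (72 × 2.9) = 10827.2 / 208.80 ≈ 51.9 mL/min
Patient 2: SCr = 357 / 88.4 = 4.038 mg/dL
Patient 2: CrCl = (140 − 53) × 125.7 / (72 × 4.038) = 10935.9 / 290.74 ≈ 37.6 mL/min
|51.9 − 37.6| = 14.3 mL/min

14 mL/min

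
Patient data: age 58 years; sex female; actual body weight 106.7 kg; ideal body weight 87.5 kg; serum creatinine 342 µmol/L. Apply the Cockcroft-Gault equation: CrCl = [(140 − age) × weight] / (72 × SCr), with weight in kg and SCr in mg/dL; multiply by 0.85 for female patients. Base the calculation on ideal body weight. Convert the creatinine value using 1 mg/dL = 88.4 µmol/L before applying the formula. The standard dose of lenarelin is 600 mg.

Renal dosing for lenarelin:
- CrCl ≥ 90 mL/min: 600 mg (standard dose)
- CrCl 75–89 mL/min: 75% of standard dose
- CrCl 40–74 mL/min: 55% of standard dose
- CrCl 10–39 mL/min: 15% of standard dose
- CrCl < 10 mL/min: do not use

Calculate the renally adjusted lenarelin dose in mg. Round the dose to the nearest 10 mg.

90 mg

SCr = 342 / 88.4 = 3.869 mg/dL
CrCl = (140 − 58) × 87.5 / (72 × 3.869) × 0.85 = 7175.0 / 278.57 × 0.85 ≈ 21.9 mL/min
CrCl ≈ 22 mL/min → bracket 10–39 mL/min.
15% of 600 mg = 90 mg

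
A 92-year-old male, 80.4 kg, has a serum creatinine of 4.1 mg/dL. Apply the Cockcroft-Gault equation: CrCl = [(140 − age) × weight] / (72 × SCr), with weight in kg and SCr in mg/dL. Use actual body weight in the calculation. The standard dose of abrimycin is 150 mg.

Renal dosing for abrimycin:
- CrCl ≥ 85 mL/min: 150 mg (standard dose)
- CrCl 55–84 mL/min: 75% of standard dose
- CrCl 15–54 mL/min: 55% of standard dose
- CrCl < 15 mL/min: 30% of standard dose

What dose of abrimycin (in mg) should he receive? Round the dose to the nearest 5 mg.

CrCl = (140 − 92) × 80.4 / (72 × 4.1) = 3859.2 / 295.20 ≈ 13.1 mL/min
CrCl ≈ 13 mL/min → bracket < 15 mL/min.
30% of 150 mg = 45 mg

45 mg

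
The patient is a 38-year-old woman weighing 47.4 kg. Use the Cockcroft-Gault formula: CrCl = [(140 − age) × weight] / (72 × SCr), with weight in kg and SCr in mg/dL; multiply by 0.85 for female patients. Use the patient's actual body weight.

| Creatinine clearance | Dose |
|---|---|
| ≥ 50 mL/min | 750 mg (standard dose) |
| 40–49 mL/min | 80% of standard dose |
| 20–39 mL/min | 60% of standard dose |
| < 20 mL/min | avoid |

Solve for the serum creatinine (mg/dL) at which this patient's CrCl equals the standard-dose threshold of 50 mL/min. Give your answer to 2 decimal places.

Standard dose requires CrCl ≥ 50 mL/min.
Set (140 − 38) × 47.4 × 0.85 / (72 × SCr) = 50
SCr = (140 − 38) × 47.4 × 0.85 / (72 × 50) = 1.142 mg/dL

1.14 mg/dL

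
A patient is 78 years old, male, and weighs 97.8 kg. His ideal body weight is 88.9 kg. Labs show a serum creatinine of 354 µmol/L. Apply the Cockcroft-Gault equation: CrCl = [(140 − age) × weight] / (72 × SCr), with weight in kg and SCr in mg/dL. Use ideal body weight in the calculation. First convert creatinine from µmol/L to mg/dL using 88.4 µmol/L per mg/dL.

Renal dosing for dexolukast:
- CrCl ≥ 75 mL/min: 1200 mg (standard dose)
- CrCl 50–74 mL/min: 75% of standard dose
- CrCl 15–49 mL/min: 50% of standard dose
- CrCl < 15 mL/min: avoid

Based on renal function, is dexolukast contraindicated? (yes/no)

SCr = 354 / 88.4 = 4.005 mg/dL
CrCl = (140 − 78) × 88.9 / (72 × 4.005) = 5511.8 / 288.36 ≈ 19.1 mL/min
CrCl ≈ 19 mL/min, which is ≥ 15 mL/min.

no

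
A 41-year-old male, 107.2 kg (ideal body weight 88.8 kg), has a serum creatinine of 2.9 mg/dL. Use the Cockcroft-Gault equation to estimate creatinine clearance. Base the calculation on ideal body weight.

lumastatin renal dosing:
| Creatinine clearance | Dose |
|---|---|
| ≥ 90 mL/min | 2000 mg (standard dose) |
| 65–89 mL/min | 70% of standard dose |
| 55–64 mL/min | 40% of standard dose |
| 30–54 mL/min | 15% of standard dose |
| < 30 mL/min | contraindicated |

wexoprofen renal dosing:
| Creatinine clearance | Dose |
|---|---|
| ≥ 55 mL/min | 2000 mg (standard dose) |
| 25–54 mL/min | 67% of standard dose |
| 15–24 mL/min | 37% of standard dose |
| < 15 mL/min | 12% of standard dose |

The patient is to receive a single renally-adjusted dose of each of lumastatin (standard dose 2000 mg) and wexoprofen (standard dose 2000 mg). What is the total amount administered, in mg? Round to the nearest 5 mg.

1640 mg

CrCl = (140 − 41) × 88.8 / (72 × 2.9) = 8791.2 / 208.80 ≈ 42.1 mL/min
CrCl ≈ 42 mL/min.
lumastatin: 30–54 mL/min → 15% of 2000 mg = 300 mg.
wexoprofen: 25–54 mL/min → 67% of 2000 mg = 1340 mg.
Total = 300 + 1340 = 1640 mg.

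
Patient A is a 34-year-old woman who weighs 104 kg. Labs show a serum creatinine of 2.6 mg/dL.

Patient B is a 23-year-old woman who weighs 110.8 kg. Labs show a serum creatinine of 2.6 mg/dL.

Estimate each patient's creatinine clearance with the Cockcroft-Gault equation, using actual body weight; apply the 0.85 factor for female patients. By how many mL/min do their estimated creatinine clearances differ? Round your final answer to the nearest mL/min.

9 mL/min

Patient A: CrCl = (140 − 34) × 104 / (72 × 2.6) × 0.85 = 11024.0 / 187.20 × 0.85 ≈ 50.1 mL/min
Patient B: CrCl = (140 − 23) × 110.8 / (72 × 2.6) × 0.85 = 12963.6 / 187.20 × 0.85 ≈ 58.9 mL/min
|50.1 − 58.9| = 8.8 mL/min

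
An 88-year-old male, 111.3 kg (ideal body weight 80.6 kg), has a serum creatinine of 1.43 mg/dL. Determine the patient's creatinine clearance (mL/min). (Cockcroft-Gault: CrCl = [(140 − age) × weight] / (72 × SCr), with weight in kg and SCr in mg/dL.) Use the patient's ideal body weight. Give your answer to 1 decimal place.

40.7 mL/min

CrCl = (140 − 88) × 80.6 / (72 × 1.43) = 4191.2 / 102.96 ≈ 40.7 mL/min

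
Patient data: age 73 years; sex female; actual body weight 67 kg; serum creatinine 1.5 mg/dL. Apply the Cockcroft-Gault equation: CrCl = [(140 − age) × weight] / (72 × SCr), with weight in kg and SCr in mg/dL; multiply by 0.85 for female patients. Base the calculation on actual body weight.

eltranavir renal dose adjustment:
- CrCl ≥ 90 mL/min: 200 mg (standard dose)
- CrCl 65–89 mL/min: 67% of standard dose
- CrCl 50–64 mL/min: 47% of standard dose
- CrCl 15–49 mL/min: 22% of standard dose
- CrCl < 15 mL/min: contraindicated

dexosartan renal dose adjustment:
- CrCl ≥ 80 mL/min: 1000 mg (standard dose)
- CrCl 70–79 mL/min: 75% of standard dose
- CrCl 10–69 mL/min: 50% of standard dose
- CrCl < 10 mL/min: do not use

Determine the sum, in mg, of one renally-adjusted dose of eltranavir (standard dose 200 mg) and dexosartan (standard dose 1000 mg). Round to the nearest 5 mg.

CrCl = (140 − 73) × 67 / (72 × 1.5) × 0.85 = 4489.0 / 108.00 × 0.85 ≈ 35.3 mL/min
CrCl ≈ 35 mL/min.
eltranavir: 15–49 mL/min → 22% of 200 mg = 44 mg.
dexosartan: 10–69 mL/min → 50% of 1000 mg = 500 mg.
Total = 44 + 500 = 544 mg.

545 mg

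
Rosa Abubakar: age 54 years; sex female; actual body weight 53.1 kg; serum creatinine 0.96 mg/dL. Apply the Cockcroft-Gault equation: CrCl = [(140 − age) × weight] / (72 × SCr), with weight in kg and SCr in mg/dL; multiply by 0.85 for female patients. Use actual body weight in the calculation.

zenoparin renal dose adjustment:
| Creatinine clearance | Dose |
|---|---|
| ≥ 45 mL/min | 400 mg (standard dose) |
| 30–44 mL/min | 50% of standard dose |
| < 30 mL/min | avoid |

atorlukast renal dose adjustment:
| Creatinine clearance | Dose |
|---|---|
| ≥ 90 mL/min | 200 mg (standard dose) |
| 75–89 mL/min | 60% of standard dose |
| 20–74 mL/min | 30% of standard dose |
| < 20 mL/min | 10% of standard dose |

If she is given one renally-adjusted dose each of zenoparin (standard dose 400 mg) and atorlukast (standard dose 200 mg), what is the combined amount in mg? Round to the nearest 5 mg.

CrCl = (140 − 54) × 53.1 / (72 × 0.96) × 0.85 = 4566.6 / 69.12 × 0.85 ≈ 56.2 mL/min
CrCl ≈ 56 mL/min.
zenoparin: ≥ 45 mL/min → 100% of 400 mg = 400 mg.
atorlukast: 20–74 mL/min → 30% of 200 mg = 60 mg.
Total = 400 + 60 = 460 mg.

460 mg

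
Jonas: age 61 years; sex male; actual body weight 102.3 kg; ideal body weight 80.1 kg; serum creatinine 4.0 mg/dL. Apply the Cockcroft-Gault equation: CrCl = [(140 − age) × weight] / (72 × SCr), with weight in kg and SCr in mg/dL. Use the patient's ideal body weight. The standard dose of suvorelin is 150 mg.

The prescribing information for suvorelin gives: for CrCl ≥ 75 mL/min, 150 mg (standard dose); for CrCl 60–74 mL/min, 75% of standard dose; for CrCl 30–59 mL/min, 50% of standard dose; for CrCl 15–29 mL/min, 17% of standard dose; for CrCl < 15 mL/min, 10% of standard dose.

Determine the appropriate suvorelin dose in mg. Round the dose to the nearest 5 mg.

25 mg

CrCl = (140 − 61) × 80.1 / (72 × 4) = 6327.9 / 288.00 ≈ 22.0 mL/min
CrCl ≈ 22 mL/min → bracket 15–29 mL/min.
17% of 150 mg = 25.5 mg → 25 mg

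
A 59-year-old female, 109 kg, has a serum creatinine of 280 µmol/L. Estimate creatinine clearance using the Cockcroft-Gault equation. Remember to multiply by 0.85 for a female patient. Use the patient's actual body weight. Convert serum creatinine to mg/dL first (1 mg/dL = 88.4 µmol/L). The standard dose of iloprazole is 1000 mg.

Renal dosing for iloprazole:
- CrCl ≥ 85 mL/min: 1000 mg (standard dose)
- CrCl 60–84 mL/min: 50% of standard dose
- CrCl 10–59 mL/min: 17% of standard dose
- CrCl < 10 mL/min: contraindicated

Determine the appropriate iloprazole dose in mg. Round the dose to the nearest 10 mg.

SCr = 280 / 88.4 = 3.167 mg/dL
CrCl = (140 − 59) × 109 / (72 × 3.167) × 0.85 = 8829.0 / 228.02 × 0.85 ≈ 32.9 mL/min
CrCl ≈ 33 mL/min → bracket 10–59 mL/min.
17% of 1000 mg = 170 mg

170 mg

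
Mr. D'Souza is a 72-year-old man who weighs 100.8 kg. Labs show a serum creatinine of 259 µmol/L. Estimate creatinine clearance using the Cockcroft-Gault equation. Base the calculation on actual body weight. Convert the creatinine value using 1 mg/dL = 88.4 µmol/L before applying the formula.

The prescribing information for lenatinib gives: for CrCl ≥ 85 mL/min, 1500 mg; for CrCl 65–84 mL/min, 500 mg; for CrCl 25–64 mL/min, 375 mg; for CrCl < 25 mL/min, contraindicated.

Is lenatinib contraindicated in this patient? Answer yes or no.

SCr = 259 / 88.4 = 2.93 mg/dL
CrCl = (140 − 72) × 100.8 / (72 × 2.93) = 6854.4 / 210.96 ≈ 32.5 mL/min
CrCl ≈ 32 mL/min, which is ≥ 25 mL/min.

no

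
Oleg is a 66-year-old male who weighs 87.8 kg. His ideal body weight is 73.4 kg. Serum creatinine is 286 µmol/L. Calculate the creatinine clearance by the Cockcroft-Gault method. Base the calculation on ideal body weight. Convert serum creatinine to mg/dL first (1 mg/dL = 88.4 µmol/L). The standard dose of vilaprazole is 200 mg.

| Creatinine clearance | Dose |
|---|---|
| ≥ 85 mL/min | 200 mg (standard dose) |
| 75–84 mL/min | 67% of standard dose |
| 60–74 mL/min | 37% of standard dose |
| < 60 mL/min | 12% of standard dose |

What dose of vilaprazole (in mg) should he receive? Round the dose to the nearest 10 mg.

20 mg

SCr = 286 / 88.4 = 3.235 mg/dL
CrCl = (140 − 66) × 73.4 / (72 × 3.235) = 5431.6 / 232.92 ≈ 23.3 mL/min
CrCl ≈ 23 mL/min → bracket < 60 mL/min.
12% of 200 mg = 24 mg → 20 mg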